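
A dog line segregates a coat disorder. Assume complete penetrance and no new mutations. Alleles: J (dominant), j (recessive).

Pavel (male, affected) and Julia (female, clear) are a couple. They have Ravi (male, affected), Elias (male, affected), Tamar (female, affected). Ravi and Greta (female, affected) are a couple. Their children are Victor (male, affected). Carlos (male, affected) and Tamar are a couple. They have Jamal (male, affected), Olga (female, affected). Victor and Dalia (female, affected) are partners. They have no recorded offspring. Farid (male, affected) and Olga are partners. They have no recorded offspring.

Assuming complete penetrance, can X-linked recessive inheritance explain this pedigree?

Yes

A consistent assignment under X-linked recessive exists: Pavel X^j Y, Julia X^J X^j, Ravi X^j Y, Elias X^j Y, Tamar X^j X^j, Greta X^j X^j, Carlos X^j Y, Victor X^j Y, Dalia X^j X^j, Jamal X^j Y, Olga X^j X^j, Farid X^j Y.
In this assignment every recorded phenotype matches its genotype and every non-founder's genotype is obtainable from its parents' genotypes, so the pedigree is consistent.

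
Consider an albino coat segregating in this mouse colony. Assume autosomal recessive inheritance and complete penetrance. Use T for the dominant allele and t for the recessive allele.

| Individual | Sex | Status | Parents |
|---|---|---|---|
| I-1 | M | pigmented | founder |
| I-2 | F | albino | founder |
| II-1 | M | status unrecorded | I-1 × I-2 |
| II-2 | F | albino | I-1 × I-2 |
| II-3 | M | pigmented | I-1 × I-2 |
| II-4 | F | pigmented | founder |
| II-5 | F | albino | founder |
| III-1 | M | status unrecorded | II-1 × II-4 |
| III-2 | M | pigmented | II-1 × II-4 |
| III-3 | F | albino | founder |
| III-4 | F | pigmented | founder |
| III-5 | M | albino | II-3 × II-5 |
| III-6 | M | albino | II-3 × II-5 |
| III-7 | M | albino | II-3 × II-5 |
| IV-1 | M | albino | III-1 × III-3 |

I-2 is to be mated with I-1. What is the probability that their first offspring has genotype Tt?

I-2 is albino, so I-2 is tt.
I-1 is pigmented so carries T and passed t to II-2 (tt), so I-1 is Tt.
The cross gives 1/2 Tt : 1/2 tt, so P(offspring has genotype Tt) = 1/2.

1/2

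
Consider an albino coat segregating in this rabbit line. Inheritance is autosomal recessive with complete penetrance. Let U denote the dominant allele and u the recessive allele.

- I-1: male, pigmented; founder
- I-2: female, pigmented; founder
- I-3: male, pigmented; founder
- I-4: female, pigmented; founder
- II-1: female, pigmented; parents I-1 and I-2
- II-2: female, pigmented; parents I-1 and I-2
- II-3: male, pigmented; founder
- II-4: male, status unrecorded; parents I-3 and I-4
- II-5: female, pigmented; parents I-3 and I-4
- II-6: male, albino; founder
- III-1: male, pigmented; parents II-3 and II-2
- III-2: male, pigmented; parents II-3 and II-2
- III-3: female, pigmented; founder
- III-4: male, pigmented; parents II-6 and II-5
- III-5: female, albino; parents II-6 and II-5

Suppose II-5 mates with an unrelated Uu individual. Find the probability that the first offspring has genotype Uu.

II-5 is pigmented so carries U and passed u to III-5 (uu), so II-5 is Uu.
The cross gives 1/4 UU : 1/2 Uu : 1/4 uu, so P(offspring has genotype Uu) = 1/2.

1/2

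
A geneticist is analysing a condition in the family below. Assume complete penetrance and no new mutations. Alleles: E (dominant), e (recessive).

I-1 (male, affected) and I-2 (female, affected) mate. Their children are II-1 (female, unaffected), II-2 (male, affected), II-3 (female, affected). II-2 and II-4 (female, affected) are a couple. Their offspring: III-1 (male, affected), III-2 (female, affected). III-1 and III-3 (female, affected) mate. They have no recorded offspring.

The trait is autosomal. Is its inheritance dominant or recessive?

dominant

I-1 and I-2 are both affected yet have an unaffected child II-1. Under a recessive model two affected parents are homozygous and every child would be affected, so the trait cannot be recessive.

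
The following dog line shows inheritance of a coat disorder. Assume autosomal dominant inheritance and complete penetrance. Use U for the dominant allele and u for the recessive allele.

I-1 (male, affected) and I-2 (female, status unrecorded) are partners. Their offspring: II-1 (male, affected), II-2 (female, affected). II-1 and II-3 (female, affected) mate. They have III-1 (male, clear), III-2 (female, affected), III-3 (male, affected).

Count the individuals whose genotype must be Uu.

2

Obligate heterozygotes: II-1 is affected so carries U and passed u to III-1 (uu), so II-1 is Uu; II-3 is affected so carries U and passed u to III-1 (uu), so II-3 is Uu.
Every other individual is either homozygous by phenotype or has at least one consistent homozygous assignment, so the count is 2.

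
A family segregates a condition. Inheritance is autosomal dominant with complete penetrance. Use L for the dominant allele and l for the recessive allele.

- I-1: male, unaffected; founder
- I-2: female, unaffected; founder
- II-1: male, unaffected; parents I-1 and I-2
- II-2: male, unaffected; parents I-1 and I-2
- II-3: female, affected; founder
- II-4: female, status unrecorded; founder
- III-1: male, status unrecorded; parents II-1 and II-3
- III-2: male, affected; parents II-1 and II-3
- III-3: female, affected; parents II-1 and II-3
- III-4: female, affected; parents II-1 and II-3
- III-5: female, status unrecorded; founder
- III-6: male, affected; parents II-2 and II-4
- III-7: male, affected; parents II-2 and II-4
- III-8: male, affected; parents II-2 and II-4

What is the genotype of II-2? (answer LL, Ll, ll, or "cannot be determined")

ll

II-2 is unaffected, so II-2 is ll.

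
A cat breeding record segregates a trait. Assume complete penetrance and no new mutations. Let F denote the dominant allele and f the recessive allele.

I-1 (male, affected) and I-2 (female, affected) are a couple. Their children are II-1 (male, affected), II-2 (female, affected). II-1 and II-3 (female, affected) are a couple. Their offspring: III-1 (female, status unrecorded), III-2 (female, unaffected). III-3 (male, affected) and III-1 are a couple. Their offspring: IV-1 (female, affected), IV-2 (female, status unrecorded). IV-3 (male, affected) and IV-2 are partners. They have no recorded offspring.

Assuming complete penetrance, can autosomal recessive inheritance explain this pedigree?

No

Under autosomal recessive, III-2 (unaffected, female) cannot arise from II-1 (affected) × II-3 (affected).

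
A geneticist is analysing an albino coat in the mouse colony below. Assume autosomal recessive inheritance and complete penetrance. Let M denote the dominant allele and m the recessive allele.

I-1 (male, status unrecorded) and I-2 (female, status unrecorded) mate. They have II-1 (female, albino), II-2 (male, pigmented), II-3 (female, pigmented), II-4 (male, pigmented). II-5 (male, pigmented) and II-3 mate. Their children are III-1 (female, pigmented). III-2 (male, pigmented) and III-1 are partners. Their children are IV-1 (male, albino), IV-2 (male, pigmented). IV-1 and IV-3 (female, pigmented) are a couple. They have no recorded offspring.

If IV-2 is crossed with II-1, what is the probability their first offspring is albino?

III-2 is pigmented so carries M and passed m to IV-1 (mm), so III-2 is Mm.
III-1 is pigmented so carries M and passed m to IV-1 (mm), so III-1 is Mm.
IV-2 is a pigmented offspring of III-2 (Mm) × III-1 (Mm), whose cross gives 1/4 MM : 1/2 Mm : 1/4 mm; conditioning on being pigmented, IV-2 is MM with probability 1/3, Mm with probability 2/3.
II-1 is albino, so II-1 is mm.
Summing over parental genotype combinations, P(offspring is albino) = 2/3·1/2 = 1/3.

1/3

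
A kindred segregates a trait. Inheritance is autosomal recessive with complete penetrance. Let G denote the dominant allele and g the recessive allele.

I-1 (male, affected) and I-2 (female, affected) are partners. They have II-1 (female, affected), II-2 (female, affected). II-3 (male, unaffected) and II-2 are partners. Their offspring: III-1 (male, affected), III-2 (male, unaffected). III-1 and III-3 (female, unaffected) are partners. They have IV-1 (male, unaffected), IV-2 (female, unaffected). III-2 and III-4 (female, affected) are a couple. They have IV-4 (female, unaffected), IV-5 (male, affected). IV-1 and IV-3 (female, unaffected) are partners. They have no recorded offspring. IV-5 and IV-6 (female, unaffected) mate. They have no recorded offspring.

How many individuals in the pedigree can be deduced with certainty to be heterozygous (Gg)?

Obligate heterozygotes: II-3 is unaffected so carries G and passed g to III-1 (gg), so II-3 is Gg; III-2 is unaffected so carries G and received g from II-2 (gg), so III-2 is Gg; IV-1 is unaffected so carries G and received g from III-1 (gg), so IV-1 is Gg; IV-2 is unaffected so carries G and received g from III-1 (gg), so IV-2 is Gg; IV-4 is unaffected so carries G and received g from III-4 (gg), so IV-4 is Gg.
Every other individual is either homozygous by phenotype or has at least one consistent homozygous assignment, so the count is 5.

5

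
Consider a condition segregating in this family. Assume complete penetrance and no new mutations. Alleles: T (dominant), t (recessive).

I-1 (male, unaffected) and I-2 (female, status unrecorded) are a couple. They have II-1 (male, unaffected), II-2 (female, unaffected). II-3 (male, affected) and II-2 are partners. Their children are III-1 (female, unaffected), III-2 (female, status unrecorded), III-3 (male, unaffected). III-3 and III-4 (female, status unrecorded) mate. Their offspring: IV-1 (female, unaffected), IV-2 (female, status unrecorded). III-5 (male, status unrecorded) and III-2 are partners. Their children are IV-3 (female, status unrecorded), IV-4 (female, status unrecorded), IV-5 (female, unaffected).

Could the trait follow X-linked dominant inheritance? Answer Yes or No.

Under X-linked dominant, III-1 (unaffected, female) cannot arise from II-3 (affected) × II-2 (unaffected).

No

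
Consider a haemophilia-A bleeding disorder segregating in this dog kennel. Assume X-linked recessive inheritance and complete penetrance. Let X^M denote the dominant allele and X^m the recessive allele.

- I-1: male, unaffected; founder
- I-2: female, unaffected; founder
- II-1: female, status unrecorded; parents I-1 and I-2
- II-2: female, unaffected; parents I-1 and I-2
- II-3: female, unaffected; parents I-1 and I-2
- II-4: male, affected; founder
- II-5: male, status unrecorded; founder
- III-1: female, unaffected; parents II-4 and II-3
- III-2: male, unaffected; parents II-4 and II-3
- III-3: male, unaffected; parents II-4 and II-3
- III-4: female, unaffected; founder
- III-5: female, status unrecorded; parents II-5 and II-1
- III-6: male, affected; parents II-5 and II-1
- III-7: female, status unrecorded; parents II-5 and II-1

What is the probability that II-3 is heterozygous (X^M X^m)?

I-1 is unaffected, so I-1 is X^M Y.
I-2 is unaffected so carries M and passed m to II-1 (X^M X^m, whose M came from I-1), so I-2 is X^M X^m.
Their cross gives offspring ratios 1/2 X^M X^M : 1/2 X^M X^m. Conditioning on II-3 being unaffected, P(X^M X^m) = 1/2 / 1 = 1/2 before taking II-3's own offspring into account.
II-4 is affected, so II-4 is X^m Y.
Now use II-3's offspring. Probability of each recorded status — unaffected daughter III-1: 1/2 if II-3 is X^M X^m, 1 if X^M X^M; unaffected son III-2: 1/2 if II-3 is X^M X^m, 1 if X^M X^M; unaffected son III-3: 1/2 if II-3 is X^M X^m, 1 if X^M X^M.
Bayes: P(X^M X^m) = 1/2·1/8 / (1/2·1/8 + 1/2·1) = 1/9.

1/9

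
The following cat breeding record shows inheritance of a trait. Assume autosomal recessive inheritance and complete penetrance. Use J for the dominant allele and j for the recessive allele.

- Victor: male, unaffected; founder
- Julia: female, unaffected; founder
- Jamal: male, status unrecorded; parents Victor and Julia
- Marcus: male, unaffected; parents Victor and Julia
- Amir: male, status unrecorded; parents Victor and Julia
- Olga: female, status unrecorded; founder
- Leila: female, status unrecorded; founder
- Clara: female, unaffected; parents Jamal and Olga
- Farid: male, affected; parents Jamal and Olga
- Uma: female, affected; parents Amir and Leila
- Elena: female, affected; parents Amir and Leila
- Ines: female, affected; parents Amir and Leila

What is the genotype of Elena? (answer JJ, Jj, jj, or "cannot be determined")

Elena is affected, so Elena is jj.

jj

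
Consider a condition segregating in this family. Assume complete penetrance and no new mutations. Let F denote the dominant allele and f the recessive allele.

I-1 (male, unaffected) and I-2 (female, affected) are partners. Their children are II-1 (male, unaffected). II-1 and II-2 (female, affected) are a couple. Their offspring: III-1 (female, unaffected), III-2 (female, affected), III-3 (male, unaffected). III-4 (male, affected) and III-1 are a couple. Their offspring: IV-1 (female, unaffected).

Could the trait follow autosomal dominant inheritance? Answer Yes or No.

A consistent assignment under autosomal dominant exists: I-1 ff, I-2 Ff, II-1 ff, II-2 Ff, III-1 ff, III-2 Ff, III-3 ff, III-4 Ff, IV-1 ff.
In this assignment every recorded phenotype matches its genotype and every non-founder's genotype is obtainable from its parents' genotypes, so the pedigree is consistent.

Yes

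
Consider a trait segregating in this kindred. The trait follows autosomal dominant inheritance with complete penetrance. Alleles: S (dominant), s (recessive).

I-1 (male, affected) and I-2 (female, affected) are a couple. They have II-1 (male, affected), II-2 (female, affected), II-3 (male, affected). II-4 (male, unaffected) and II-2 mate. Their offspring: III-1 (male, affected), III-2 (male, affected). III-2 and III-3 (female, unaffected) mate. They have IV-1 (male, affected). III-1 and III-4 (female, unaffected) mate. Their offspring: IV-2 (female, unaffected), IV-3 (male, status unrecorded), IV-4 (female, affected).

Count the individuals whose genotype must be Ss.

4

Obligate heterozygotes: III-1 is affected so carries S and received s from II-4 (ss), so III-1 is Ss; III-2 is affected so carries S and received s from II-4 (ss), so III-2 is Ss; IV-1 is affected so carries S and received s from III-3 (ss), so IV-1 is Ss; IV-4 is affected so carries S and received s from III-4 (ss), so IV-4 is Ss.
Every other individual is either homozygous by phenotype or has at least one consistent homozygous assignment, so the count is 4.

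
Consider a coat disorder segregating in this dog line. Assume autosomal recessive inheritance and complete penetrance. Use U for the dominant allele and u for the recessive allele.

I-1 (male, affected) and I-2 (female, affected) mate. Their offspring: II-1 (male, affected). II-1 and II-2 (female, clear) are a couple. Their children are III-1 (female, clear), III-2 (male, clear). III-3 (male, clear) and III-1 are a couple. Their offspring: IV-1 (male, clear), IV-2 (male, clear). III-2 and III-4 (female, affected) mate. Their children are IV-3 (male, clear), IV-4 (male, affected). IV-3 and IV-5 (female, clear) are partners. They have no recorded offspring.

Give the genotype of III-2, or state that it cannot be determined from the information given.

Uu

From phenotype alone, III-2 is UU or Uu.
III-2 is clear so carries U and received u from II-1 (uu), so III-2 is Uu.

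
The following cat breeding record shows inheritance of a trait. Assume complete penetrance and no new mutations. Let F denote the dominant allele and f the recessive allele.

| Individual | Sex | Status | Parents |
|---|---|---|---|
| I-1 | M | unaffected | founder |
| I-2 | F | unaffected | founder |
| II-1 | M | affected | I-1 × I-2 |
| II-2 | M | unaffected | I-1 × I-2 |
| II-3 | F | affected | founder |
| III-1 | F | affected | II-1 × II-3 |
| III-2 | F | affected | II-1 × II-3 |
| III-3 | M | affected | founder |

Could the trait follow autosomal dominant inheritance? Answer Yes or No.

Under autosomal dominant, II-1 (affected, male) cannot arise from I-1 (unaffected) × I-2 (unaffected).

No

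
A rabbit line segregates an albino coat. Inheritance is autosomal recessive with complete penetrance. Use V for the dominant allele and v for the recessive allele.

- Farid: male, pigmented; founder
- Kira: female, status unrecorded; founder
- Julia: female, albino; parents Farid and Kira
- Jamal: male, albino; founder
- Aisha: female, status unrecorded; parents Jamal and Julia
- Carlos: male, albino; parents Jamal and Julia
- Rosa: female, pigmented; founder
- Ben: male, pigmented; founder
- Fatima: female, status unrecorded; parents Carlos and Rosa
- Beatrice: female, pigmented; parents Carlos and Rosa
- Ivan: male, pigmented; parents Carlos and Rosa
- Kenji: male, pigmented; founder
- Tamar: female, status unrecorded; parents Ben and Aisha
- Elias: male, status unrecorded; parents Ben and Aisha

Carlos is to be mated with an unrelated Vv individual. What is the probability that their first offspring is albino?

1/2

Carlos is albino, so Carlos is vv.
The cross gives 1/2 Vv : 1/2 vv, so P(offspring is albino) = 1/2.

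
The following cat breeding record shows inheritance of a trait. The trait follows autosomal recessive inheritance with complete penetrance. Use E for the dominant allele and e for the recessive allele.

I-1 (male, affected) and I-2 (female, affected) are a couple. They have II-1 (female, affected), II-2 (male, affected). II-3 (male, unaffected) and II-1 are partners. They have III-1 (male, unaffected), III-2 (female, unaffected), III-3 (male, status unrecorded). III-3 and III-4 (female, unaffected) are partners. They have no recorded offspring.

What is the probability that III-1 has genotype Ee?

1

III-1 is unaffected so carries E and received e from II-1 (ee), so III-1 is Ee, giving P(Ee) = 1.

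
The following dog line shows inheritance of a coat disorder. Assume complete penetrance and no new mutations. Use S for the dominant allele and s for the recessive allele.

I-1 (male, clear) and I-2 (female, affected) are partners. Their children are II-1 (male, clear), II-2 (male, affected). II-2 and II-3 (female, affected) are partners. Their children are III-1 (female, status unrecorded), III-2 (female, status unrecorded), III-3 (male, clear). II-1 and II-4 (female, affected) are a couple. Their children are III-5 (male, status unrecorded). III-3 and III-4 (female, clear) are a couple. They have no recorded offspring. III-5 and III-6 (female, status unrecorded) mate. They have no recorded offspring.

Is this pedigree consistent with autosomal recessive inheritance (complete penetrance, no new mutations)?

Under autosomal recessive, III-3 (clear, male) cannot arise from II-2 (affected) × II-3 (affected).

No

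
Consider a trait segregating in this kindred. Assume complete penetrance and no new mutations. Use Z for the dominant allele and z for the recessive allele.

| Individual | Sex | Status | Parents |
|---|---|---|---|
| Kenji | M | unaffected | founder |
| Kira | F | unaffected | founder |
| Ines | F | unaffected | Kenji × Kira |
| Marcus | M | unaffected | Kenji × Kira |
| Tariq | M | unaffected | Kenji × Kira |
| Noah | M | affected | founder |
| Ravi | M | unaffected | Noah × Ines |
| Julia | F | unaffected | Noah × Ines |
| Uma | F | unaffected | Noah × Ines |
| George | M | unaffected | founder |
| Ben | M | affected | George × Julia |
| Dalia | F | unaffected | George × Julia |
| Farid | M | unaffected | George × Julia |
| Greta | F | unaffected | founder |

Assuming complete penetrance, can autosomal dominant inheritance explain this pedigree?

No

Under autosomal dominant, Ben (affected, male) cannot arise from George (unaffected) × Julia (unaffected).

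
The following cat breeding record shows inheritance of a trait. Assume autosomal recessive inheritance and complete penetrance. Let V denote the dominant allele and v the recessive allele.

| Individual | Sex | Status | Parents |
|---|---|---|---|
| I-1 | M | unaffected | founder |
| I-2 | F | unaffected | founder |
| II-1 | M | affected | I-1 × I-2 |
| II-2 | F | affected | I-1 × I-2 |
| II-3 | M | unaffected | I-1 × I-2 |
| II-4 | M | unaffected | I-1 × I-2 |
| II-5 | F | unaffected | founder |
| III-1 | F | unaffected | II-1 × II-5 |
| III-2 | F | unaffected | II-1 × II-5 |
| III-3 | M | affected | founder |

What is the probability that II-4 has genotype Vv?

2/3

I-1 is unaffected so carries V and passed v to II-1 (vv), so I-1 is Vv.
I-2 is unaffected so carries V and passed v to II-1 (vv), so I-2 is Vv.
Their cross gives offspring ratios 1/4 VV : 1/2 Vv : 1/4 vv. Conditioning on II-4 being unaffected, P(Vv) = 1/2 / 3/4 = 2/3.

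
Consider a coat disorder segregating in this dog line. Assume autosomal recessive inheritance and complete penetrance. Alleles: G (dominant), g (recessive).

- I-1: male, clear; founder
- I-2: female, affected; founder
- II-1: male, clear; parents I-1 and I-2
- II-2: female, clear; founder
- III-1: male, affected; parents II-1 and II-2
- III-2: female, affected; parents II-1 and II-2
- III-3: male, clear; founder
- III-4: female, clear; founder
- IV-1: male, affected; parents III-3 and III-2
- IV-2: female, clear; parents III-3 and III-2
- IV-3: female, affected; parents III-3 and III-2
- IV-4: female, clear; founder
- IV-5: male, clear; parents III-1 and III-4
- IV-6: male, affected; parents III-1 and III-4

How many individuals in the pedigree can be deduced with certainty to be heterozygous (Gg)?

Obligate heterozygotes: II-1 is clear so carries G and received g from I-2 (gg), so II-1 is Gg; II-2 is clear so carries G and passed g to III-1 (gg), so II-2 is Gg; III-3 is clear so carries G and passed g to IV-1 (gg), so III-3 is Gg; III-4 is clear so carries G and passed g to IV-6 (gg), so III-4 is Gg; IV-2 is clear so carries G and received g from III-2 (gg), so IV-2 is Gg; IV-5 is clear so carries G and received g from III-1 (gg), so IV-5 is Gg.
Every other individual is either homozygous by phenotype or has at least one consistent homozygous assignment, so the count is 6.

6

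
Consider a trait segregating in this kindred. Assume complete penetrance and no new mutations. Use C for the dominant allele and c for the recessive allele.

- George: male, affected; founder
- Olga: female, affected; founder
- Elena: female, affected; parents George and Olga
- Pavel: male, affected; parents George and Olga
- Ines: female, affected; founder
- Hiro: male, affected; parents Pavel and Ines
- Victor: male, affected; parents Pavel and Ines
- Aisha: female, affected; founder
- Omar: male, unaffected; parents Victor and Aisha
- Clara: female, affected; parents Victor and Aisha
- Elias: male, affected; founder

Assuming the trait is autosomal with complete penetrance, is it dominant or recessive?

Victor and Aisha are both affected yet have an unaffected child Omar. Under a recessive model two affected parents are homozygous and every child would be affected, so the trait cannot be recessive.

dominant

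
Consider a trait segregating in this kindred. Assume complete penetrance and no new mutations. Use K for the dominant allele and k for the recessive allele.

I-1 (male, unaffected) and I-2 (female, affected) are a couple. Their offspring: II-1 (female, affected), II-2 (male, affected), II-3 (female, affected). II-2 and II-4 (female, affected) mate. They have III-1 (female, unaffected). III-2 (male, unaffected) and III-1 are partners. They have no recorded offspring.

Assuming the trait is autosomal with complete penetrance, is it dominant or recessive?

dominant

II-2 and II-4 are both affected yet have an unaffected child III-1. Under a recessive model two affected parents are homozygous and every child would be affected, so the trait cannot be recessive.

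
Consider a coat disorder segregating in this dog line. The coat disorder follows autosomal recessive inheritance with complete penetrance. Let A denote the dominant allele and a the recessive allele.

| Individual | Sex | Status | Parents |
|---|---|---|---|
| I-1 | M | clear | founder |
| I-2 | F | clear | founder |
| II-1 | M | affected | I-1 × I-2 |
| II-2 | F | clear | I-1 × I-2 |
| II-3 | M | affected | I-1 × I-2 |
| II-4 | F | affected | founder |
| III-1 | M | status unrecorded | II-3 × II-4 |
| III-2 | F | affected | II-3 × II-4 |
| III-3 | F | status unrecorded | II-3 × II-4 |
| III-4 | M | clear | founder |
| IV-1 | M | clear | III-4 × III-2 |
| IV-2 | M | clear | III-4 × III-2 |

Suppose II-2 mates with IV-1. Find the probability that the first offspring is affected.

I-1 is clear so carries A and passed a to II-1 (aa), so I-1 is Aa.
I-2 is clear so carries A and passed a to II-1 (aa), so I-2 is Aa.
II-2 is a clear offspring of I-1 (Aa) × I-2 (Aa), whose cross gives 1/4 AA : 1/2 Aa : 1/4 aa; conditioning on being clear, II-2 is AA with probability 1/3, Aa with probability 2/3.
IV-1 is clear so carries A and received a from III-2 (aa), so IV-1 is Aa.
Summing over parental genotype combinations, P(offspring is affected) = 2/3·1/4 = 1/6.

1/6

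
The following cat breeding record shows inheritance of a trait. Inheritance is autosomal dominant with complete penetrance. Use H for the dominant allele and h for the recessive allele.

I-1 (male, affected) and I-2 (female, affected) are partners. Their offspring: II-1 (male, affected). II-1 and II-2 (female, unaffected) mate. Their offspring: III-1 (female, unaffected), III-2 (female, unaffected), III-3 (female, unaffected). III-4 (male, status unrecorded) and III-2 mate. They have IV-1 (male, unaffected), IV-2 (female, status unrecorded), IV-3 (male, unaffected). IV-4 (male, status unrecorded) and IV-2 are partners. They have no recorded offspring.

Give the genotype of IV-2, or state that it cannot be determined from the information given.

IV-2's phenotype is unrecorded, and no parent or child forces a single allele at both positions; consistent genotype assignments exist with IV-2 as Hh or hh.

cannot be determined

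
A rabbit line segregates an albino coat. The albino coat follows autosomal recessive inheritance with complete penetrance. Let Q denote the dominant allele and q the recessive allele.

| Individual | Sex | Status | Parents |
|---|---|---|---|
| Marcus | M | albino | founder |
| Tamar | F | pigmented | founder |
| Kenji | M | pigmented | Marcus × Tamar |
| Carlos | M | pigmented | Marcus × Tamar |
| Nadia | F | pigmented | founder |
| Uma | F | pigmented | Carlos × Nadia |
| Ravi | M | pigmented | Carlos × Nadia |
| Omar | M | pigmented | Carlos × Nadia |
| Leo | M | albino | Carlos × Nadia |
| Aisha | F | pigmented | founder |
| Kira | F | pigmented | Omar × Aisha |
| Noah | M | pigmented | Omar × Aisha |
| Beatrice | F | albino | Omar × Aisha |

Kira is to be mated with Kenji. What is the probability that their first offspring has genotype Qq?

1/2

Omar is pigmented so carries Q and passed q to Beatrice (qq), so Omar is Qq.
Aisha is pigmented so carries Q and passed q to Beatrice (qq), so Aisha is Qq.
Kira is a pigmented offspring of Omar (Qq) × Aisha (Qq), whose cross gives 1/4 QQ : 1/2 Qq : 1/4 qq; conditioning on being pigmented, Kira is QQ with probability 1/3, Qq with probability 2/3.
Kenji is pigmented so carries Q and received q from Marcus (qq), so Kenji is Qq.
Summing over parental genotype combinations, P(offspring has genotype Qq) = 1/3·1/2 + 2/3·1/2 = 1/2.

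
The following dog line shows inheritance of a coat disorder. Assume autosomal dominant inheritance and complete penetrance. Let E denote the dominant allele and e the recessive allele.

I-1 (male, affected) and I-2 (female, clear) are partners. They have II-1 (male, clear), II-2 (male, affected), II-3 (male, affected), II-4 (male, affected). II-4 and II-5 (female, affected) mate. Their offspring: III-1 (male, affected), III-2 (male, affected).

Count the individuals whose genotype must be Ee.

Obligate heterozygotes: I-1 is affected so carries E and passed e to II-1 (ee), so I-1 is Ee; II-2 is affected so carries E and received e from I-2 (ee), so II-2 is Ee; II-3 is affected so carries E and received e from I-2 (ee), so II-3 is Ee; II-4 is affected so carries E and received e from I-2 (ee), so II-4 is Ee.
Every other individual is either homozygous by phenotype or has at least one consistent homozygous assignment, so the count is 4.

4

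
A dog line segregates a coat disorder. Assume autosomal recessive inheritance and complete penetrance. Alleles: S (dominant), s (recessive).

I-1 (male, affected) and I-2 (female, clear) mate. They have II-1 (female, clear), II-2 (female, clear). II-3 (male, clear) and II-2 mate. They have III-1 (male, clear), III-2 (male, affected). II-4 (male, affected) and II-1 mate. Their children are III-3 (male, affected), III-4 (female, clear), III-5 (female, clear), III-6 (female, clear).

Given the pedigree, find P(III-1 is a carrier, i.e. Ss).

II-3 is clear so carries S and passed s to III-2 (ss), so II-3 is Ss.
II-2 is clear so carries S and received s from I-1 (ss), so II-2 is Ss.
Their cross gives offspring ratios 1/4 SS : 1/2 Ss : 1/4 ss. Conditioning on III-1 being clear, P(Ss) = 1/2 / 3/4 = 2/3.

2/3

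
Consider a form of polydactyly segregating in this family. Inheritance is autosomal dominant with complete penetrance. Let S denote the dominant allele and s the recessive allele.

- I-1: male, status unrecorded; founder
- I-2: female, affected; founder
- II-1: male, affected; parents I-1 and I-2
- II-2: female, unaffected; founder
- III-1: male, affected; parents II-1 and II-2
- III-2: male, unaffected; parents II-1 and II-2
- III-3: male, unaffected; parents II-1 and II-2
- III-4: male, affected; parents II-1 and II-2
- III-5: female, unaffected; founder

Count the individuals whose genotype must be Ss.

Obligate heterozygotes: II-1 is affected so carries S and passed s to III-2 (ss), so II-1 is Ss; III-1 is affected so carries S and received s from II-2 (ss), so III-1 is Ss; III-4 is affected so carries S and received s from II-2 (ss), so III-4 is Ss.
Every other individual is either homozygous by phenotype or has at least one consistent homozygous assignment, so the count is 3.

3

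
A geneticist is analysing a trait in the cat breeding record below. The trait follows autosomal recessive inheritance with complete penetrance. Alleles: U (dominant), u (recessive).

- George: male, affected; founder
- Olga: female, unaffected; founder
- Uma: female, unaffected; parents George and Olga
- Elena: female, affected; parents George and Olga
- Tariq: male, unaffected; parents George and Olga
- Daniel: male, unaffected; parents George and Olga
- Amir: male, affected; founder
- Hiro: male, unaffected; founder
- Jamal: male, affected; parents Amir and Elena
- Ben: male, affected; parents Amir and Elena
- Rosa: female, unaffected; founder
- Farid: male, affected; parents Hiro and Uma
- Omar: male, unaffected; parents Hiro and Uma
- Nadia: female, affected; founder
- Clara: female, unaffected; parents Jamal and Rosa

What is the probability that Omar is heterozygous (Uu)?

Hiro is unaffected so carries U and passed u to Farid (uu), so Hiro is Uu.
Uma is unaffected so carries U and received u from George (uu), so Uma is Uu.
Their cross gives offspring ratios 1/4 UU : 1/2 Uu : 1/4 uu. Conditioning on Omar being unaffected, P(Uu) = 1/2 / 3/4 = 2/3.

2/3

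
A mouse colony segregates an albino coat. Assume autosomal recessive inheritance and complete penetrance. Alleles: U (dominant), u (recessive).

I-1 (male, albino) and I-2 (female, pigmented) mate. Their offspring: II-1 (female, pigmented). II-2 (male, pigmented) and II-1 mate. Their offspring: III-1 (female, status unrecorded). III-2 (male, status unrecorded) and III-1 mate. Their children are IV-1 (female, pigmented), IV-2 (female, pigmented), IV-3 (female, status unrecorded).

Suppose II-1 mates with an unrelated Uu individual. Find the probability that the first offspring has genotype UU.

II-1 is pigmented so carries U and received u from I-1 (uu), so II-1 is Uu.
The cross gives 1/4 UU : 1/2 Uu : 1/4 uu, so P(offspring has genotype UU) = 1/4.

1/4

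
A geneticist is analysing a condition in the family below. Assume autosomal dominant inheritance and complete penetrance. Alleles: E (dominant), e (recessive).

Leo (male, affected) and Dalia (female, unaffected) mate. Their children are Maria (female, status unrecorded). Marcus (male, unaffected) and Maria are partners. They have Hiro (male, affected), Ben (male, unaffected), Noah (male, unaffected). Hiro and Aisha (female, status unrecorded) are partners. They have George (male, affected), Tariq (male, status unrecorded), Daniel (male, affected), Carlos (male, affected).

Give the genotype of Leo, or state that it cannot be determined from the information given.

cannot be determined

Leo's phenotype allows EE or Ee, and no parent or child forces a single allele at both positions; consistent genotype assignments exist with Leo as EE or Ee.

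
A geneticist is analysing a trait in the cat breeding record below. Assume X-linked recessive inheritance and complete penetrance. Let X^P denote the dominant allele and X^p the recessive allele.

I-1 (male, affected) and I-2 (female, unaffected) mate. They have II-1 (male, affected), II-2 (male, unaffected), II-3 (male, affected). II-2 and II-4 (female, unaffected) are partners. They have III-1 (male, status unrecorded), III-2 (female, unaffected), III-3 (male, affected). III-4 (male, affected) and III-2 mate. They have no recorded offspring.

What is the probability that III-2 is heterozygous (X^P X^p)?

1/2

II-2 is unaffected, so II-2 is X^P Y.
II-4 is unaffected so carries P and passed p to III-3 (X^p Y), so II-4 is X^P X^p.
Their cross gives offspring ratios 1/2 X^P X^P : 1/2 X^P X^p. Conditioning on III-2 being unaffected, P(X^P X^p) = 1/2 / 1 = 1/2.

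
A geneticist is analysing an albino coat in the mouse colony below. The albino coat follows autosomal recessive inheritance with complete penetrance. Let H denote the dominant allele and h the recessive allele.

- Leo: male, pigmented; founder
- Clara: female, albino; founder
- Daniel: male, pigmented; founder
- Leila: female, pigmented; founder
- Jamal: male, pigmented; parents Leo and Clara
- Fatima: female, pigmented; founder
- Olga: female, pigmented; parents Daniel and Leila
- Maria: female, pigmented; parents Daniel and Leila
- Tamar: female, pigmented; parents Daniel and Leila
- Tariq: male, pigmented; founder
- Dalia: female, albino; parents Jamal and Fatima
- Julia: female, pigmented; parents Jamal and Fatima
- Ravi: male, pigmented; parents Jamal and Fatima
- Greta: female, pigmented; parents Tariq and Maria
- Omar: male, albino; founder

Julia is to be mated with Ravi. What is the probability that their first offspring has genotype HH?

4/9

Jamal is pigmented so carries H and received h from Clara (hh), so Jamal is Hh.
Fatima is pigmented so carries H and passed h to Dalia (hh), so Fatima is Hh.
Julia is a pigmented offspring of Jamal (Hh) × Fatima (Hh), whose cross gives 1/4 HH : 1/2 Hh : 1/4 hh; conditioning on being pigmented, Julia is HH with probability 1/3, Hh with probability 2/3.
Ravi is a pigmented offspring of Jamal (Hh) × Fatima (Hh), whose cross gives 1/4 HH : 1/2 Hh : 1/4 hh; conditioning on being pigmented, Ravi is HH with probability 1/3, Hh with probability 2/3.
Summing over parental genotype combinations, P(offspring has genotype HH) = 1/9·1 + 2/9·1/2 + 2/9·1/2 + 4/9·1/4 = 4/9.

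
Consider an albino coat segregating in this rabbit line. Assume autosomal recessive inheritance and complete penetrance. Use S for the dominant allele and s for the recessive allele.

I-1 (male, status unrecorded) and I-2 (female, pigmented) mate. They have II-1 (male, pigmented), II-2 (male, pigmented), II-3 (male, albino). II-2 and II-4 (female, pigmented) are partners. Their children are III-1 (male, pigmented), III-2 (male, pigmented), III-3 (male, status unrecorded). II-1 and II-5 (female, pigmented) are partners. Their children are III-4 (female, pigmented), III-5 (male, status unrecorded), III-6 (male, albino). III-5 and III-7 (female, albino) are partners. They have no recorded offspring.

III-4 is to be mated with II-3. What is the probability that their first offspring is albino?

1/3

II-1 is pigmented so carries S and passed s to III-6 (ss), so II-1 is Ss.
II-5 is pigmented so carries S and passed s to III-6 (ss), so II-5 is Ss.
III-4 is a pigmented offspring of II-1 (Ss) × II-5 (Ss), whose cross gives 1/4 SS : 1/2 Ss : 1/4 ss; conditioning on being pigmented, III-4 is SS with probability 1/3, Ss with probability 2/3.
II-3 is albino, so II-3 is ss.
Summing over parental genotype combinations, P(offspring is albino) = 2/3·1/2 = 1/3.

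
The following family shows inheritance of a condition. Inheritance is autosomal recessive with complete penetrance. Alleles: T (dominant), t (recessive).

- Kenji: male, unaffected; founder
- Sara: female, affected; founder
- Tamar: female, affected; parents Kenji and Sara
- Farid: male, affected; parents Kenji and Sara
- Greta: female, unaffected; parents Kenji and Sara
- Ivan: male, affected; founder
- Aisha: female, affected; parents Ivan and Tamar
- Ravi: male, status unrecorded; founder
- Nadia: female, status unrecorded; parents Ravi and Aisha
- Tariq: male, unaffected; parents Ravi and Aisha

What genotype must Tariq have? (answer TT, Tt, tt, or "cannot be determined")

Tt

From phenotype alone, Tariq is TT or Tt.
Tariq is unaffected so carries T and received t from Aisha (tt), so Tariq is Tt.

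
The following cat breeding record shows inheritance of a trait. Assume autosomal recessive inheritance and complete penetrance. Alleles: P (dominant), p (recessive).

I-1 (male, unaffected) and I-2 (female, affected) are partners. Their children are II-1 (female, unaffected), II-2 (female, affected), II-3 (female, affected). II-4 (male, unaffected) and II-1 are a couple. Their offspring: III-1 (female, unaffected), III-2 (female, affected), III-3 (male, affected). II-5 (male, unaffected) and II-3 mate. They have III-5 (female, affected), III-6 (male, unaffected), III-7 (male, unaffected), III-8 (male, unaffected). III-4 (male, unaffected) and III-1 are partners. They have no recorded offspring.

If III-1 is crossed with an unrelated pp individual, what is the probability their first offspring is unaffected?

2/3

II-4 is unaffected so carries P and passed p to III-2 (pp), so II-4 is Pp.
II-1 is unaffected so carries P and received p from I-2 (pp), so II-1 is Pp.
III-1 is an unaffected offspring of II-4 (Pp) × II-1 (Pp), whose cross gives 1/4 PP : 1/2 Pp : 1/4 pp; conditioning on being unaffected, III-1 is PP with probability 1/3, Pp with probability 2/3.
Summing over parental genotype combinations, P(offspring is unaffected) = 1/3·1 + 2/3·1/2 = 2/3.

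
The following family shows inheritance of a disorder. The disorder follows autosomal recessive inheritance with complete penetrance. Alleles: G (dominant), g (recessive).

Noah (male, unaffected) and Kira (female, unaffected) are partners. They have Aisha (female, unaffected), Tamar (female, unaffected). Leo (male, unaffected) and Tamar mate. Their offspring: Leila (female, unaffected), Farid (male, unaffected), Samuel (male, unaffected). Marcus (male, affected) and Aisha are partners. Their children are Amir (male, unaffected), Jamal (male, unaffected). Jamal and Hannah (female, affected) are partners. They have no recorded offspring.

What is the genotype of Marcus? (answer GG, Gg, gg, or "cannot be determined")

gg

Marcus is affected, so Marcus is gg.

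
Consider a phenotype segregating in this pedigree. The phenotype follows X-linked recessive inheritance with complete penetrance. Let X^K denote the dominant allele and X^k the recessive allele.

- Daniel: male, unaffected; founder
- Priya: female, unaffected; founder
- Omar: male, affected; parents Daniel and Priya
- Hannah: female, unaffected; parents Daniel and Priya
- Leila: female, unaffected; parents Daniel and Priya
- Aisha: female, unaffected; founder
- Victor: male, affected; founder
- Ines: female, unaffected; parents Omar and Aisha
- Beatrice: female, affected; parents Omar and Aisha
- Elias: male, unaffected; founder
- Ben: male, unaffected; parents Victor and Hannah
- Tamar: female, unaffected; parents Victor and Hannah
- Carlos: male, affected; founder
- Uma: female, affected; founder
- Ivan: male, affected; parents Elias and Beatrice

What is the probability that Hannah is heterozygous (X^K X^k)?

Daniel is unaffected, so Daniel is X^K Y.
Priya is unaffected so carries K and passed k to Omar (X^k Y), so Priya is X^K X^k.
Their cross gives offspring ratios 1/2 X^K X^K : 1/2 X^K X^k. Conditioning on Hannah being unaffected, P(X^K X^k) = 1/2 / 1 = 1/2 before taking Hannah's own offspring into account.
Victor is affected, so Victor is X^k Y.
Now use Hannah's offspring. Probability of each recorded status — unaffected son Ben: 1/2 if Hannah is X^K X^k, 1 if X^K X^K; unaffected daughter Tamar: 1/2 if Hannah is X^K X^k, 1 if X^K X^K.
Bayes: P(X^K X^k) = 1/2·1/4 / (1/2·1/4 + 1/2·1) = 1/5.

1/5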